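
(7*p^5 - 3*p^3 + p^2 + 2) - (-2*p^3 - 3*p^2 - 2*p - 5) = 7*p^5 - p^3 + 4*p^2 + 2*p + 7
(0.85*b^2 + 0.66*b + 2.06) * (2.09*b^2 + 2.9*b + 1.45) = 1.7765*b^4 + 3.8444*b^3 + 7.4519*b^2 + 6.931*b + 2.987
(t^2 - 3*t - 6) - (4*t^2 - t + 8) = -3*t^2 - 2*t - 14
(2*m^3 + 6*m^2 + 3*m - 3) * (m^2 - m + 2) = 2*m^5 + 4*m^4 + m^3 + 6*m^2 + 9*m - 6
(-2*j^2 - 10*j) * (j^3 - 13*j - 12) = -2*j^5 - 10*j^4 + 26*j^3 + 154*j^2 + 120*j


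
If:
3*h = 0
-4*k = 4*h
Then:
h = 0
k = 0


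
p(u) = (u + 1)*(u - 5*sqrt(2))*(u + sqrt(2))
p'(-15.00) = 799.05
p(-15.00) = -4197.94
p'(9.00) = 143.52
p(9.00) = 200.88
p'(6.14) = 40.26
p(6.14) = -50.22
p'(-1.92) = 13.28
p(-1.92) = -4.18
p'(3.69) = -9.18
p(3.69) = -80.94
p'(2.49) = -20.25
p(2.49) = -62.42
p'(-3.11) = 42.33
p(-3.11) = -36.43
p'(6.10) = 39.16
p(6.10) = -51.81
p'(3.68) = -9.30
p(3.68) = -80.85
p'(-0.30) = -12.59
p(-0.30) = -5.75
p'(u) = (u + 1)*(u - 5*sqrt(2)) + (u + 1)*(u + sqrt(2)) + (u - 5*sqrt(2))*(u + sqrt(2))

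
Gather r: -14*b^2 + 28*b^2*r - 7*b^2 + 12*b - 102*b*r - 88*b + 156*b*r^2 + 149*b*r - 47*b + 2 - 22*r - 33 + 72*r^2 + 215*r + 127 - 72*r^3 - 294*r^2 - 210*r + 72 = -21*b^2 - 123*b - 72*r^3 + r^2*(156*b - 222) + r*(28*b^2 + 47*b - 17) + 168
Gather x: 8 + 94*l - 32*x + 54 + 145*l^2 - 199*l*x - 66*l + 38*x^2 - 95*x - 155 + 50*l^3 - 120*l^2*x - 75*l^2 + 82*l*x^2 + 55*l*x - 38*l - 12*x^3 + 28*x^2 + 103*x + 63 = 50*l^3 + 70*l^2 - 10*l - 12*x^3 + x^2*(82*l + 66) + x*(-120*l^2 - 144*l - 24) - 30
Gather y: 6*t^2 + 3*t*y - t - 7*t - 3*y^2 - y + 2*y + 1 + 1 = 6*t^2 - 8*t - 3*y^2 + y*(3*t + 1) + 2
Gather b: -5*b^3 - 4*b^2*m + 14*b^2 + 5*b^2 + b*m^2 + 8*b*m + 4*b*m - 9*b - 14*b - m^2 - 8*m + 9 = -5*b^3 + b^2*(19 - 4*m) + b*(m^2 + 12*m - 23) - m^2 - 8*m + 9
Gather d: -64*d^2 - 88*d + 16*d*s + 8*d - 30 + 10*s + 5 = -64*d^2 + d*(16*s - 80) + 10*s - 25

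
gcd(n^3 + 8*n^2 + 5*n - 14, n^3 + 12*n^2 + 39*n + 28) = n + 7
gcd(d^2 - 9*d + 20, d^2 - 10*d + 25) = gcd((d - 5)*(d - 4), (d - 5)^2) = d - 5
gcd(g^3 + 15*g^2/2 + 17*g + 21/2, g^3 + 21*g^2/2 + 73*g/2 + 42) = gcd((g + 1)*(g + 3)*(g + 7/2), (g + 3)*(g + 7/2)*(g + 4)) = g^2 + 13*g/2 + 21/2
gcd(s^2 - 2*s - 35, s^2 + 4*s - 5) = s + 5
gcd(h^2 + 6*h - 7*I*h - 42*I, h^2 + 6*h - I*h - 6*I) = h + 6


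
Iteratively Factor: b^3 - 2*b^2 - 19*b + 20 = (b - 1)*(b^2 - b - 20) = (b - 1)*(b + 4)*(b - 5)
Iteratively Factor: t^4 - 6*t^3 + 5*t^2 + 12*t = (t)*(t^3 - 6*t^2 + 5*t + 12) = t*(t - 3)*(t^2 - 3*t - 4) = t*(t - 3)*(t + 1)*(t - 4)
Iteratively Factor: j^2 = (j)*(j)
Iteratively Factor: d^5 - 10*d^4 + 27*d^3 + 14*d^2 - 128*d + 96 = (d - 1)*(d^4 - 9*d^3 + 18*d^2 + 32*d - 96) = (d - 4)*(d - 1)*(d^3 - 5*d^2 - 2*d + 24) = (d - 4)*(d - 3)*(d - 1)*(d^2 - 2*d - 8) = (d - 4)*(d - 3)*(d - 1)*(d + 2)*(d - 4)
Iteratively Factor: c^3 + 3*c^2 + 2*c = (c + 2)*(c^2 + c) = c*(c + 2)*(c + 1)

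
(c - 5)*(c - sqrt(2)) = c^2 - 5*c - sqrt(2)*c + 5*sqrt(2)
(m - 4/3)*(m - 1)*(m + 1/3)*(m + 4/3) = m^4 - 2*m^3/3 - 19*m^2/9 + 32*m/27 + 16/27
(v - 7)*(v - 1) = v^2 - 8*v + 7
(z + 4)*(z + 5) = z^2 + 9*z + 20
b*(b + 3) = b^2 + 3*b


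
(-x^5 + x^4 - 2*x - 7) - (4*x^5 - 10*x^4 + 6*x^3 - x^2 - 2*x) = -5*x^5 + 11*x^4 - 6*x^3 + x^2 - 7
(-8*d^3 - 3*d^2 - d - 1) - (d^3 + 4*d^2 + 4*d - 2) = -9*d^3 - 7*d^2 - 5*d + 1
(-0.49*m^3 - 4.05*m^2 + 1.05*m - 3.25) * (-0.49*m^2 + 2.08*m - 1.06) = 0.2401*m^5 + 0.9653*m^4 - 8.4191*m^3 + 8.0695*m^2 - 7.873*m + 3.445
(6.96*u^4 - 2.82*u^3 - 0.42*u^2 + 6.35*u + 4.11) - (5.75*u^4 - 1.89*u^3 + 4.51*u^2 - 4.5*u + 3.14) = 1.21*u^4 - 0.93*u^3 - 4.93*u^2 + 10.85*u + 0.97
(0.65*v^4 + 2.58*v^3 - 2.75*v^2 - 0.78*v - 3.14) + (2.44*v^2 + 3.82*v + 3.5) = 0.65*v^4 + 2.58*v^3 - 0.31*v^2 + 3.04*v + 0.36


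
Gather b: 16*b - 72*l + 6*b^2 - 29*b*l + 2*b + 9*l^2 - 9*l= 6*b^2 + b*(18 - 29*l) + 9*l^2 - 81*l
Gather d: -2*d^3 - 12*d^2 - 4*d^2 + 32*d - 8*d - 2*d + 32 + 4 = -2*d^3 - 16*d^2 + 22*d + 36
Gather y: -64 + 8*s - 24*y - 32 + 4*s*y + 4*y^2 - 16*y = 8*s + 4*y^2 + y*(4*s - 40) - 96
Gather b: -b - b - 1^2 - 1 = -2*b - 2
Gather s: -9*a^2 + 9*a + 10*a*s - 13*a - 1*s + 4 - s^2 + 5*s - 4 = -9*a^2 - 4*a - s^2 + s*(10*a + 4)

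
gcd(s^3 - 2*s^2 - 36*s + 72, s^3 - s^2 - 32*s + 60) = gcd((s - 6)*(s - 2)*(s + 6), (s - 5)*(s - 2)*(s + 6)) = s^2 + 4*s - 12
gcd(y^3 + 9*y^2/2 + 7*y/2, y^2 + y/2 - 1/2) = y + 1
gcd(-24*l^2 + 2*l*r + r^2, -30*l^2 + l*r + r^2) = 6*l + r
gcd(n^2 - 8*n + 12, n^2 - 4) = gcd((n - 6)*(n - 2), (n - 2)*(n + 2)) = n - 2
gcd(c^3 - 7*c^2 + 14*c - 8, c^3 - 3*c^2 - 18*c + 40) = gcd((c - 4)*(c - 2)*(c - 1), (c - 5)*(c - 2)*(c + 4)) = c - 2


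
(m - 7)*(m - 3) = m^2 - 10*m + 21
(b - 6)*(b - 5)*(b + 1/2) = b^3 - 21*b^2/2 + 49*b/2 + 15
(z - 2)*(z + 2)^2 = z^3 + 2*z^2 - 4*z - 8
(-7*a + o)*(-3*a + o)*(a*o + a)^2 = 21*a^4*o^2 + 42*a^4*o + 21*a^4 - 10*a^3*o^3 - 20*a^3*o^2 - 10*a^3*o + a^2*o^4 + 2*a^2*o^3 + a^2*o^2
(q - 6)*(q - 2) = q^2 - 8*q + 12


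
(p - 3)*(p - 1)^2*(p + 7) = p^4 + 2*p^3 - 28*p^2 + 46*p - 21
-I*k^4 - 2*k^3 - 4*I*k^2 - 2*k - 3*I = (k - 3*I)*(k - I)*(k + I)*(-I*k + 1)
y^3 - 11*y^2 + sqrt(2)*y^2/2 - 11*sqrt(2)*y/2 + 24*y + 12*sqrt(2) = (y - 8)*(y - 3)*(y + sqrt(2)/2)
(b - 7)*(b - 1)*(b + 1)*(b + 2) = b^4 - 5*b^3 - 15*b^2 + 5*b + 14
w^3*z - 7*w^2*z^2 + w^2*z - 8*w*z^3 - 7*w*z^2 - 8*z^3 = (w - 8*z)*(w + z)*(w*z + z)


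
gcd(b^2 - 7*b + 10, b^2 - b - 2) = b - 2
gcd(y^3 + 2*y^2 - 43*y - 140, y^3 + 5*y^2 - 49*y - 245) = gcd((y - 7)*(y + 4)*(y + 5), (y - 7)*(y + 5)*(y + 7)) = y^2 - 2*y - 35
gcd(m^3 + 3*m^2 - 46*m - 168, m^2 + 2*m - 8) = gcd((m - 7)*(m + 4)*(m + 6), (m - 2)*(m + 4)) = m + 4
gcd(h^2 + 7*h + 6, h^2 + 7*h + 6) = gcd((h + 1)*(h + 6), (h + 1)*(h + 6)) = h^2 + 7*h + 6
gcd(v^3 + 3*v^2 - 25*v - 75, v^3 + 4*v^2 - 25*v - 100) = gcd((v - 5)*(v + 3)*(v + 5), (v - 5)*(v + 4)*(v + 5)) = v^2 - 25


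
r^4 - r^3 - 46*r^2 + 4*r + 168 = (r - 7)*(r - 2)*(r + 2)*(r + 6)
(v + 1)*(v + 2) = v^2 + 3*v + 2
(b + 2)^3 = b^3 + 6*b^2 + 12*b + 8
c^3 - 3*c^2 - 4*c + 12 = (c - 3)*(c - 2)*(c + 2)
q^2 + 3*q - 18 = (q - 3)*(q + 6)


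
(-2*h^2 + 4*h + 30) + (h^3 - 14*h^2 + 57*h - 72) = h^3 - 16*h^2 + 61*h - 42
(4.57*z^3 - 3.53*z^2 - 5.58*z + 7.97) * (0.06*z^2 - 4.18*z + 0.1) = 0.2742*z^5 - 19.3144*z^4 + 14.8776*z^3 + 23.4496*z^2 - 33.8726*z + 0.797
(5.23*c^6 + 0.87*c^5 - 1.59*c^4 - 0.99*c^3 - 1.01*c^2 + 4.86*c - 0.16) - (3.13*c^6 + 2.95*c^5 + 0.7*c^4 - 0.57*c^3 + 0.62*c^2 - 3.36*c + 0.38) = 2.1*c^6 - 2.08*c^5 - 2.29*c^4 - 0.42*c^3 - 1.63*c^2 + 8.22*c - 0.54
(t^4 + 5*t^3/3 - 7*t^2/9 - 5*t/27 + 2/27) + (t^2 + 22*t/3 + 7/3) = t^4 + 5*t^3/3 + 2*t^2/9 + 193*t/27 + 65/27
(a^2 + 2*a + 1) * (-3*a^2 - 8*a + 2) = -3*a^4 - 14*a^3 - 17*a^2 - 4*a + 2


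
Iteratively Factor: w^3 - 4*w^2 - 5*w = (w + 1)*(w^2 - 5*w) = (w - 5)*(w + 1)*(w)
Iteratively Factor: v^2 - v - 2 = (v - 2)*(v + 1)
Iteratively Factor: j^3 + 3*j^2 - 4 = (j + 2)*(j^2 + j - 2) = (j + 2)^2*(j - 1)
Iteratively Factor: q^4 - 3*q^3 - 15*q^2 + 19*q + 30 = (q + 3)*(q^3 - 6*q^2 + 3*q + 10) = (q - 2)*(q + 3)*(q^2 - 4*q - 5) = (q - 5)*(q - 2)*(q + 3)*(q + 1)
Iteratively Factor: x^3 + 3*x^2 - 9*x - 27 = (x + 3)*(x^2 - 9) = (x - 3)*(x + 3)*(x + 3)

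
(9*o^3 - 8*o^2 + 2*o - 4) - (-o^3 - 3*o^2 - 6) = 10*o^3 - 5*o^2 + 2*o + 2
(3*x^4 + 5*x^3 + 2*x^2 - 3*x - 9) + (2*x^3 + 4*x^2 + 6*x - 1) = 3*x^4 + 7*x^3 + 6*x^2 + 3*x - 10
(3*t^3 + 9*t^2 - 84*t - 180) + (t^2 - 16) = 3*t^3 + 10*t^2 - 84*t - 196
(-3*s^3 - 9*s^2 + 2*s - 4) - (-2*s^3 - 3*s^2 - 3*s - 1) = -s^3 - 6*s^2 + 5*s - 3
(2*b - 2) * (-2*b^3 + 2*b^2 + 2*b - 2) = -4*b^4 + 8*b^3 - 8*b + 4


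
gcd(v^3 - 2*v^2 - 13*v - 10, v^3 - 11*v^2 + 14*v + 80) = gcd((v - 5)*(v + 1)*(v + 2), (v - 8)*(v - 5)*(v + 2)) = v^2 - 3*v - 10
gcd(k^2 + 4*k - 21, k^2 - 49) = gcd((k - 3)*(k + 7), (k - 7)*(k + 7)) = k + 7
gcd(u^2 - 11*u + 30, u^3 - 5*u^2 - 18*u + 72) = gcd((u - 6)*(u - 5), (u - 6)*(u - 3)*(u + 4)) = u - 6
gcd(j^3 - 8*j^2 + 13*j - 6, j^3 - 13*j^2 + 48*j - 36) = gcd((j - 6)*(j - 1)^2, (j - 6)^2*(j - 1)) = j^2 - 7*j + 6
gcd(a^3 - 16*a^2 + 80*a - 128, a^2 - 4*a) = a - 4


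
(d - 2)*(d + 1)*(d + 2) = d^3 + d^2 - 4*d - 4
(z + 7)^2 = z^2 + 14*z + 49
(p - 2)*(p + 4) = p^2 + 2*p - 8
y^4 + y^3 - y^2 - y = y*(y - 1)*(y + 1)^2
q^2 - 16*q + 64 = (q - 8)^2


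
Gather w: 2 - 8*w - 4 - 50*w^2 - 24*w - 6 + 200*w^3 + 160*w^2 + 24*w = 200*w^3 + 110*w^2 - 8*w - 8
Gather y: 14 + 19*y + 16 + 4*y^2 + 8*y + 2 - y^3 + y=-y^3 + 4*y^2 + 28*y + 32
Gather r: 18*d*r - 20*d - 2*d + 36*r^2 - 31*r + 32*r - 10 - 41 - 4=-22*d + 36*r^2 + r*(18*d + 1) - 55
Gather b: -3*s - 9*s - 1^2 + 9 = 8 - 12*s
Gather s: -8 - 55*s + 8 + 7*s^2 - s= 7*s^2 - 56*s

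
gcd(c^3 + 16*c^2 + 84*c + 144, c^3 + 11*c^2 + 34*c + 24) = c^2 + 10*c + 24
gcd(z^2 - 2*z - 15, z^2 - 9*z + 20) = z - 5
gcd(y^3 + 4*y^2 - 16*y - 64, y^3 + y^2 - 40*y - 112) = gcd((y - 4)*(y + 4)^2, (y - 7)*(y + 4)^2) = y^2 + 8*y + 16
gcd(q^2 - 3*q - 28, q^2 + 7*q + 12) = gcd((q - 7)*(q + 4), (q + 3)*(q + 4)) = q + 4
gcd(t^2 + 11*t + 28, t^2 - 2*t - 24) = t + 4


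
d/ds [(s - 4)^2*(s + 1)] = (s - 4)*(3*s - 2)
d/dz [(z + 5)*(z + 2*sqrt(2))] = 2*z + 2*sqrt(2) + 5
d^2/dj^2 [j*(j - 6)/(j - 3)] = -18/(j^3 - 9*j^2 + 27*j - 27)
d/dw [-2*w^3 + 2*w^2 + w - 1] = -6*w^2 + 4*w + 1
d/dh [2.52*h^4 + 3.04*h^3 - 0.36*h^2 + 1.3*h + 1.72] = 10.08*h^3 + 9.12*h^2 - 0.72*h + 1.3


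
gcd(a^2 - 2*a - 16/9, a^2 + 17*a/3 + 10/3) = a + 2/3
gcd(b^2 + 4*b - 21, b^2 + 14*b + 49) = b + 7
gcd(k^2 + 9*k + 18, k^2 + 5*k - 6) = k + 6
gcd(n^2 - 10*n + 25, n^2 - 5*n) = n - 5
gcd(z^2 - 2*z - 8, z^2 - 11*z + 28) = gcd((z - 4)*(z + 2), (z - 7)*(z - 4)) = z - 4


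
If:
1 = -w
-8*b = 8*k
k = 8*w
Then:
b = 8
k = -8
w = -1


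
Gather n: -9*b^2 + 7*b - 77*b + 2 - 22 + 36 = -9*b^2 - 70*b + 16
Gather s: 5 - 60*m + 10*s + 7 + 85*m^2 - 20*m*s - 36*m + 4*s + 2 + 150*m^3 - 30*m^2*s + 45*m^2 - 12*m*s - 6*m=150*m^3 + 130*m^2 - 102*m + s*(-30*m^2 - 32*m + 14) + 14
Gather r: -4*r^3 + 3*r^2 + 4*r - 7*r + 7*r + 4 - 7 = -4*r^3 + 3*r^2 + 4*r - 3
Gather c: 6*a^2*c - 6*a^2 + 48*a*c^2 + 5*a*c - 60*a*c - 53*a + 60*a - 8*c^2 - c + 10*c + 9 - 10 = -6*a^2 + 7*a + c^2*(48*a - 8) + c*(6*a^2 - 55*a + 9) - 1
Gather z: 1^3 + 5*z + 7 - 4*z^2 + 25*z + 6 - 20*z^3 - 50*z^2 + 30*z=-20*z^3 - 54*z^2 + 60*z + 14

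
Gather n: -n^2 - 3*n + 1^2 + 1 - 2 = -n^2 - 3*n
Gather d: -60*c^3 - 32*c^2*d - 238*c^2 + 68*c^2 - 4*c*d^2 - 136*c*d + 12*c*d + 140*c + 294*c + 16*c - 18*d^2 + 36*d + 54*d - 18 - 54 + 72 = -60*c^3 - 170*c^2 + 450*c + d^2*(-4*c - 18) + d*(-32*c^2 - 124*c + 90)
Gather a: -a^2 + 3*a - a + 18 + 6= -a^2 + 2*a + 24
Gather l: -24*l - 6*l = -30*l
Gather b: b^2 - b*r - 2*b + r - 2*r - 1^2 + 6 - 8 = b^2 + b*(-r - 2) - r - 3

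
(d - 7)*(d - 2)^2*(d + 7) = d^4 - 4*d^3 - 45*d^2 + 196*d - 196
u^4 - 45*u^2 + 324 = (u - 6)*(u - 3)*(u + 3)*(u + 6)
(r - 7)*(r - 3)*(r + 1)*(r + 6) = r^4 - 3*r^3 - 43*r^2 + 87*r + 126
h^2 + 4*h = h*(h + 4)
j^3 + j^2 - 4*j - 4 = (j - 2)*(j + 1)*(j + 2)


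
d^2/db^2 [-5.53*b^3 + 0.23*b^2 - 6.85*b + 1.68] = 0.46 - 33.18*b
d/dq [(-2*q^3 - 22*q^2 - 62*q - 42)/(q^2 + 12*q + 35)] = 2*(-q^2 - 10*q - 17)/(q^2 + 10*q + 25)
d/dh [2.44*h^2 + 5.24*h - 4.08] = 4.88*h + 5.24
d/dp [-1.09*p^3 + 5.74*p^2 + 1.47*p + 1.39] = -3.27*p^2 + 11.48*p + 1.47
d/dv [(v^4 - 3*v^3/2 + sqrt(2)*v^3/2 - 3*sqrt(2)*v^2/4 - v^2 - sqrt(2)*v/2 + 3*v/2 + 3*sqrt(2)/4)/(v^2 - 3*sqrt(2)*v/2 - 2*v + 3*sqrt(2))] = (8*v^5 - 30*v^4 - 16*sqrt(2)*v^4 + 12*v^3 + 58*sqrt(2)*v^3 - 40*sqrt(2)*v^2 + 47*v^2 - 30*sqrt(2)*v - 36*v - 3 + 24*sqrt(2))/(2*(2*v^4 - 6*sqrt(2)*v^3 - 8*v^3 + 17*v^2 + 24*sqrt(2)*v^2 - 36*v - 24*sqrt(2)*v + 36))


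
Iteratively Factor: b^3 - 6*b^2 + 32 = (b + 2)*(b^2 - 8*b + 16) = (b - 4)*(b + 2)*(b - 4)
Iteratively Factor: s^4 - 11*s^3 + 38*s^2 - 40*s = (s - 4)*(s^3 - 7*s^2 + 10*s) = s*(s - 4)*(s^2 - 7*s + 10) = s*(s - 5)*(s - 4)*(s - 2)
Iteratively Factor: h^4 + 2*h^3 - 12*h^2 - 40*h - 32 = (h + 2)*(h^3 - 12*h - 16) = (h - 4)*(h + 2)*(h^2 + 4*h + 4) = (h - 4)*(h + 2)^2*(h + 2)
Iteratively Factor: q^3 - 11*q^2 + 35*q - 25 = (q - 1)*(q^2 - 10*q + 25) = (q - 5)*(q - 1)*(q - 5)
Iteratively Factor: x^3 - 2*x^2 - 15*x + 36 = (x + 4)*(x^2 - 6*x + 9) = (x - 3)*(x + 4)*(x - 3)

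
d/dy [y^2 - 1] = 2*y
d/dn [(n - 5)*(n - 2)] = 2*n - 7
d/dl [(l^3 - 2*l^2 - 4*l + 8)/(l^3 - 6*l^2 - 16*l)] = 4*(-l^2 - 2*l + 8)/(l^2*(l^2 - 16*l + 64))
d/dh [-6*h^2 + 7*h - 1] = 7 - 12*h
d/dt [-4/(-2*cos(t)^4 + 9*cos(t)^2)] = 8*(4*cos(t)^2 - 9)*sin(t)/((cos(2*t) - 8)^2*cos(t)^3)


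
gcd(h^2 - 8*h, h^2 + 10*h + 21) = 1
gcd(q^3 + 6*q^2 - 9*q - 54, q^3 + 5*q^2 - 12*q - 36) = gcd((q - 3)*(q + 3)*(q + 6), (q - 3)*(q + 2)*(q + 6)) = q^2 + 3*q - 18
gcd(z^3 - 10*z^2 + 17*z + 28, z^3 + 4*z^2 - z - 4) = z + 1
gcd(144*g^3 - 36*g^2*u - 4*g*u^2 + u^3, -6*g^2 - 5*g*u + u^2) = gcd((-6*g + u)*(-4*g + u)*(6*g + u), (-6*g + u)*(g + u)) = -6*g + u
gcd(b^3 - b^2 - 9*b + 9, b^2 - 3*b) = b - 3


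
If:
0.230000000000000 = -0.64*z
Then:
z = -0.36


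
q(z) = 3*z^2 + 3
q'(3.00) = 18.00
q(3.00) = 30.00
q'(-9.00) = -54.00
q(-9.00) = 246.00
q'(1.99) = 11.94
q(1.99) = 14.88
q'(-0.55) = -3.30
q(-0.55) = 3.91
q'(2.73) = 16.38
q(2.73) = 25.36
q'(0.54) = 3.24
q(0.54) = 3.87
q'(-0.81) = -4.86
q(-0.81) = 4.97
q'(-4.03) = -24.18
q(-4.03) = 51.72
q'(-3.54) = -21.24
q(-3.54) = 40.59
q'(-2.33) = -13.98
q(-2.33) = 19.29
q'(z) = 6*z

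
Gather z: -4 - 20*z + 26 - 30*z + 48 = 70 - 50*z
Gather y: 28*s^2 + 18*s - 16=28*s^2 + 18*s - 16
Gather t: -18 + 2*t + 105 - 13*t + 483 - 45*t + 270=840 - 56*t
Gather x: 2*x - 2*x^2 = -2*x^2 + 2*x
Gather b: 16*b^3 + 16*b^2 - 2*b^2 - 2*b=16*b^3 + 14*b^2 - 2*b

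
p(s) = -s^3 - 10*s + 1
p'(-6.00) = -118.00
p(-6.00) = 277.00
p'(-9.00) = -253.00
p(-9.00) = 820.00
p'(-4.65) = -74.87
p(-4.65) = 148.04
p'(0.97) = -12.82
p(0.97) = -9.61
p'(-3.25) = -41.69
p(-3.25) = 67.83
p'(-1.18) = -14.18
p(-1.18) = 14.44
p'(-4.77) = -78.26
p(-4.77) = 157.23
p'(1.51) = -16.84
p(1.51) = -17.54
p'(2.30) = -25.87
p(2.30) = -34.17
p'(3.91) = -55.86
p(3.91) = -97.88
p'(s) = -3*s^2 - 10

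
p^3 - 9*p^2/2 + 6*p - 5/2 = (p - 5/2)*(p - 1)^2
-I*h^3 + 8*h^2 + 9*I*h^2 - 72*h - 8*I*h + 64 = (h - 8)*(h + 8*I)*(-I*h + I)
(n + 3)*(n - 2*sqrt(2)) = n^2 - 2*sqrt(2)*n + 3*n - 6*sqrt(2)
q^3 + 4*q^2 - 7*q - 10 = (q - 2)*(q + 1)*(q + 5)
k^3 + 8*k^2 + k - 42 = (k - 2)*(k + 3)*(k + 7)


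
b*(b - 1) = b^2 - b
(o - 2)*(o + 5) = o^2 + 3*o - 10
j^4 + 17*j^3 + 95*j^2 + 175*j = j*(j + 5)^2*(j + 7)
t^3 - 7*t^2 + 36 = (t - 6)*(t - 3)*(t + 2)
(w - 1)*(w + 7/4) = w^2 + 3*w/4 - 7/4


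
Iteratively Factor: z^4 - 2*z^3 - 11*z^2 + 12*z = (z - 4)*(z^3 + 2*z^2 - 3*z) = (z - 4)*(z + 3)*(z^2 - z) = z*(z - 4)*(z + 3)*(z - 1)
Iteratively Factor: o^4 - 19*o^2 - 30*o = (o + 3)*(o^3 - 3*o^2 - 10*o) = o*(o + 3)*(o^2 - 3*o - 10) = o*(o + 2)*(o + 3)*(o - 5)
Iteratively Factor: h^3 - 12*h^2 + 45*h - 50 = (h - 2)*(h^2 - 10*h + 25) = (h - 5)*(h - 2)*(h - 5)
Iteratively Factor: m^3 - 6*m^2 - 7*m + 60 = (m + 3)*(m^2 - 9*m + 20) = (m - 4)*(m + 3)*(m - 5)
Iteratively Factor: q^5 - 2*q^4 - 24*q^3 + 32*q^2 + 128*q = (q + 4)*(q^4 - 6*q^3 + 32*q) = q*(q + 4)*(q^3 - 6*q^2 + 32) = q*(q - 4)*(q + 4)*(q^2 - 2*q - 8) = q*(q - 4)*(q + 2)*(q + 4)*(q - 4)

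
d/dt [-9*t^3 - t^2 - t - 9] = -27*t^2 - 2*t - 1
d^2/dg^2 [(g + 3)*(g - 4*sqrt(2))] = 2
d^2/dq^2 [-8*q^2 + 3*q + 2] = -16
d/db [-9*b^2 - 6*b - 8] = -18*b - 6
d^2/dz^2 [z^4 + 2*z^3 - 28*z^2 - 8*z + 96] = 12*z^2 + 12*z - 56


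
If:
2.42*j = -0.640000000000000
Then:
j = -0.26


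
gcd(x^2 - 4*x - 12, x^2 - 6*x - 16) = x + 2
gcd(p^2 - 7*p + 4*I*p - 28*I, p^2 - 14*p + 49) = p - 7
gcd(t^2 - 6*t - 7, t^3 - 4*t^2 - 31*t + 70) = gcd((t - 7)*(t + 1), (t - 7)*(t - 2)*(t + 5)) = t - 7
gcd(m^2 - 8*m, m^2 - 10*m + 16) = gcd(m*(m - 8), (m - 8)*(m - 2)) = m - 8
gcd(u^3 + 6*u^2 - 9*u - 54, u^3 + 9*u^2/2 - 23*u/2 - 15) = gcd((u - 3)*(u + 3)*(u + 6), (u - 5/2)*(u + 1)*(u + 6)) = u + 6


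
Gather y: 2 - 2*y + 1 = 3 - 2*y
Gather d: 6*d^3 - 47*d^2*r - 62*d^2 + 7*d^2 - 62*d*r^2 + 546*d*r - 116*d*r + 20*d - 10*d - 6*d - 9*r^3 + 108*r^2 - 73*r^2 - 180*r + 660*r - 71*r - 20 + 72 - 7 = 6*d^3 + d^2*(-47*r - 55) + d*(-62*r^2 + 430*r + 4) - 9*r^3 + 35*r^2 + 409*r + 45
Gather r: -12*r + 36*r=24*r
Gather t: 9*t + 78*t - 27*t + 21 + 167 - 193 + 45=60*t + 40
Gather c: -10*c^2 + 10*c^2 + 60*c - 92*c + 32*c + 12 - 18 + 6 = 0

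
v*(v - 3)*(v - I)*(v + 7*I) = v^4 - 3*v^3 + 6*I*v^3 + 7*v^2 - 18*I*v^2 - 21*v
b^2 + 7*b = b*(b + 7)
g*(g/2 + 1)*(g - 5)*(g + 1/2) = g^4/2 - 5*g^3/4 - 23*g^2/4 - 5*g/2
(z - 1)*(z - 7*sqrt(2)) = z^2 - 7*sqrt(2)*z - z + 7*sqrt(2)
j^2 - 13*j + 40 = (j - 8)*(j - 5)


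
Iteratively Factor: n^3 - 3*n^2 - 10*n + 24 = (n + 3)*(n^2 - 6*n + 8) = (n - 2)*(n + 3)*(n - 4)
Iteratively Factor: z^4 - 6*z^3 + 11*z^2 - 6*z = (z - 1)*(z^3 - 5*z^2 + 6*z) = z*(z - 1)*(z^2 - 5*z + 6) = z*(z - 2)*(z - 1)*(z - 3)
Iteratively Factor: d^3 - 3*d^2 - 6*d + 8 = (d + 2)*(d^2 - 5*d + 4) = (d - 1)*(d + 2)*(d - 4)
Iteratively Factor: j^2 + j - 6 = (j + 3)*(j - 2)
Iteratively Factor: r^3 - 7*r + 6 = (r + 3)*(r^2 - 3*r + 2) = (r - 1)*(r + 3)*(r - 2)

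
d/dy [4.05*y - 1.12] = 4.05000000000000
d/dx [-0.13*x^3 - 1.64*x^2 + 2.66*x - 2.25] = -0.39*x^2 - 3.28*x + 2.66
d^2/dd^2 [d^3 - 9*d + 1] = 6*d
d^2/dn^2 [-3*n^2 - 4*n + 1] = -6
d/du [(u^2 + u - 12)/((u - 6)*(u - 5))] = 6*(-2*u^2 + 14*u - 17)/(u^4 - 22*u^3 + 181*u^2 - 660*u + 900)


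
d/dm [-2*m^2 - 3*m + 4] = -4*m - 3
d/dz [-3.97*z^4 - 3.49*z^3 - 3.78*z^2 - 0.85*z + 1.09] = -15.88*z^3 - 10.47*z^2 - 7.56*z - 0.85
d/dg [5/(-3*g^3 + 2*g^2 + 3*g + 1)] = 5*(9*g^2 - 4*g - 3)/(-3*g^3 + 2*g^2 + 3*g + 1)^2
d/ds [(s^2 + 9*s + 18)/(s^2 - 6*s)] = 3*(-5*s^2 - 12*s + 36)/(s^2*(s^2 - 12*s + 36))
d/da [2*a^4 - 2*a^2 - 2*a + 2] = 8*a^3 - 4*a - 2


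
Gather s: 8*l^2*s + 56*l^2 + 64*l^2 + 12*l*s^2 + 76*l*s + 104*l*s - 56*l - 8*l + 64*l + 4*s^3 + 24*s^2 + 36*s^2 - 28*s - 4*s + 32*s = 120*l^2 + 4*s^3 + s^2*(12*l + 60) + s*(8*l^2 + 180*l)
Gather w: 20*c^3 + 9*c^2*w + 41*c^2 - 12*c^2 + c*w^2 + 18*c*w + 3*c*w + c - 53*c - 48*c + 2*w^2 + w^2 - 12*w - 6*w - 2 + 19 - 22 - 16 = 20*c^3 + 29*c^2 - 100*c + w^2*(c + 3) + w*(9*c^2 + 21*c - 18) - 21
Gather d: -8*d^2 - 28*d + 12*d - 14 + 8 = -8*d^2 - 16*d - 6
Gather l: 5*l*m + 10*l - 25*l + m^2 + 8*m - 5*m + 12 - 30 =l*(5*m - 15) + m^2 + 3*m - 18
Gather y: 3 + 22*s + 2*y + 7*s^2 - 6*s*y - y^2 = 7*s^2 + 22*s - y^2 + y*(2 - 6*s) + 3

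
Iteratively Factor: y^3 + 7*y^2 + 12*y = (y)*(y^2 + 7*y + 12) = y*(y + 3)*(y + 4)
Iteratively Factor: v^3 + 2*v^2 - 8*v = (v - 2)*(v^2 + 4*v) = (v - 2)*(v + 4)*(v)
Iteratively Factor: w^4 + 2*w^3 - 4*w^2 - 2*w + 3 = (w - 1)*(w^3 + 3*w^2 - w - 3) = (w - 1)*(w + 1)*(w^2 + 2*w - 3) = (w - 1)*(w + 1)*(w + 3)*(w - 1)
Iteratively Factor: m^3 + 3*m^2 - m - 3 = (m + 3)*(m^2 - 1) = (m - 1)*(m + 3)*(m + 1)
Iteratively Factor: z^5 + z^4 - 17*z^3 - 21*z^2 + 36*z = (z + 3)*(z^4 - 2*z^3 - 11*z^2 + 12*z) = (z - 4)*(z + 3)*(z^3 + 2*z^2 - 3*z) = z*(z - 4)*(z + 3)*(z^2 + 2*z - 3) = z*(z - 4)*(z - 1)*(z + 3)*(z + 3)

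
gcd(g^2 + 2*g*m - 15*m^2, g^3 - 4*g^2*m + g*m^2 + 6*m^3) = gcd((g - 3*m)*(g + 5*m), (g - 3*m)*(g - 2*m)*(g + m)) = g - 3*m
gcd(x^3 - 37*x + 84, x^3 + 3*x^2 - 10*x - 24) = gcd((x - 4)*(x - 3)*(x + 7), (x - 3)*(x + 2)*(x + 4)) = x - 3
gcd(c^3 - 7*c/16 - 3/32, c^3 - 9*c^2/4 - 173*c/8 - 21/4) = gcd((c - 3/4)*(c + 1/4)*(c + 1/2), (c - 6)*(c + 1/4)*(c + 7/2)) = c + 1/4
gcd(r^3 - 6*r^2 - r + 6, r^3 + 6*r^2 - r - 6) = r^2 - 1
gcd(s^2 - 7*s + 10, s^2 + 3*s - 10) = s - 2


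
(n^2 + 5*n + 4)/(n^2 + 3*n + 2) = (n + 4)/(n + 2)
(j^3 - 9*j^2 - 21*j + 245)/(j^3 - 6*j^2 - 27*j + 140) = (j - 7)/(j - 4)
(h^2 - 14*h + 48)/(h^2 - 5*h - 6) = (h - 8)/(h + 1)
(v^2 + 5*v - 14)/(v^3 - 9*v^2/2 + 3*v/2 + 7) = 2*(v + 7)/(2*v^2 - 5*v - 7)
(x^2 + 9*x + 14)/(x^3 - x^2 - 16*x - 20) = (x + 7)/(x^2 - 3*x - 10)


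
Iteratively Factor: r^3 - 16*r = (r)*(r^2 - 16) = r*(r - 4)*(r + 4)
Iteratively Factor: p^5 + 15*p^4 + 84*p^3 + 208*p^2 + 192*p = (p + 4)*(p^4 + 11*p^3 + 40*p^2 + 48*p) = (p + 4)^2*(p^3 + 7*p^2 + 12*p) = (p + 3)*(p + 4)^2*(p^2 + 4*p) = (p + 3)*(p + 4)^3*(p)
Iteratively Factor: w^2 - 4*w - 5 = (w - 5)*(w + 1)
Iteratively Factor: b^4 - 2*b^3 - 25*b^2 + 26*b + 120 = (b - 3)*(b^3 + b^2 - 22*b - 40) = (b - 5)*(b - 3)*(b^2 + 6*b + 8) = (b - 5)*(b - 3)*(b + 2)*(b + 4)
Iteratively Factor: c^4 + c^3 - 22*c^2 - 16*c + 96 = (c - 2)*(c^3 + 3*c^2 - 16*c - 48) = (c - 2)*(c + 3)*(c^2 - 16) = (c - 4)*(c - 2)*(c + 3)*(c + 4)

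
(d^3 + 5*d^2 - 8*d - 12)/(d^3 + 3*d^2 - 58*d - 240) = (d^2 - d - 2)/(d^2 - 3*d - 40)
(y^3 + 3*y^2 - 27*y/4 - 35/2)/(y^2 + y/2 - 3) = (4*y^2 + 4*y - 35)/(2*(2*y - 3))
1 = 1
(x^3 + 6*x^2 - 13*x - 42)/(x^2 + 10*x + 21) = (x^2 - x - 6)/(x + 3)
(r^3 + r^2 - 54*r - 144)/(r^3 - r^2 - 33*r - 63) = (r^2 - 2*r - 48)/(r^2 - 4*r - 21)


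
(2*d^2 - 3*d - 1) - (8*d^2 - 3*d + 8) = -6*d^2 - 9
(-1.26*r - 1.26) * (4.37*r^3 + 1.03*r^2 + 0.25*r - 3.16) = -5.5062*r^4 - 6.804*r^3 - 1.6128*r^2 + 3.6666*r + 3.9816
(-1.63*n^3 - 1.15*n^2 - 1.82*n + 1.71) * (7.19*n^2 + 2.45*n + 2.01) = -11.7197*n^5 - 12.262*n^4 - 19.1796*n^3 + 5.5244*n^2 + 0.5313*n + 3.4371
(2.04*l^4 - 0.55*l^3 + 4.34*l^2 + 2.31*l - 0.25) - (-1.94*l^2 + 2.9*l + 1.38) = 2.04*l^4 - 0.55*l^3 + 6.28*l^2 - 0.59*l - 1.63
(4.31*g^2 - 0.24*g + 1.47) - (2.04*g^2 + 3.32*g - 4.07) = 2.27*g^2 - 3.56*g + 5.54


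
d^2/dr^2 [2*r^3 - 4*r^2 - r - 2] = 12*r - 8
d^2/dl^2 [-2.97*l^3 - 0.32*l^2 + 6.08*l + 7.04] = -17.82*l - 0.64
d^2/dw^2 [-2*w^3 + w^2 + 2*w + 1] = 2 - 12*w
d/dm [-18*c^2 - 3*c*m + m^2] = -3*c + 2*m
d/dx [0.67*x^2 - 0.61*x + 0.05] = 1.34*x - 0.61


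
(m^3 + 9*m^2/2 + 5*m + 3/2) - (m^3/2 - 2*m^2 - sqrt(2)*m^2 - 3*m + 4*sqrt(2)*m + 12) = m^3/2 + sqrt(2)*m^2 + 13*m^2/2 - 4*sqrt(2)*m + 8*m - 21/2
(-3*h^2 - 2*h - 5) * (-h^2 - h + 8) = 3*h^4 + 5*h^3 - 17*h^2 - 11*h - 40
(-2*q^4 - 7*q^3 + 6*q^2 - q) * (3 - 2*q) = 4*q^5 + 8*q^4 - 33*q^3 + 20*q^2 - 3*q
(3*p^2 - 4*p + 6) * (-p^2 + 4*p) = -3*p^4 + 16*p^3 - 22*p^2 + 24*p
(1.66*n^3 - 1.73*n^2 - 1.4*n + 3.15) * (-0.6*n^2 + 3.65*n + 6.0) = -0.996*n^5 + 7.097*n^4 + 4.4855*n^3 - 17.38*n^2 + 3.0975*n + 18.9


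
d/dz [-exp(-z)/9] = exp(-z)/9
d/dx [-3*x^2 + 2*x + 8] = 2 - 6*x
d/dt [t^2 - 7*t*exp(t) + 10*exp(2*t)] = -7*t*exp(t) + 2*t + 20*exp(2*t) - 7*exp(t)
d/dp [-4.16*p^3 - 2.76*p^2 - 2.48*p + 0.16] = -12.48*p^2 - 5.52*p - 2.48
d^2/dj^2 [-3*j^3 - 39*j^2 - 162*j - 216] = -18*j - 78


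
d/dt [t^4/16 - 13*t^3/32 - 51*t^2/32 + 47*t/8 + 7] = t^3/4 - 39*t^2/32 - 51*t/16 + 47/8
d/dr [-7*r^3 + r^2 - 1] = r*(2 - 21*r)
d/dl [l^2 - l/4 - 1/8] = 2*l - 1/4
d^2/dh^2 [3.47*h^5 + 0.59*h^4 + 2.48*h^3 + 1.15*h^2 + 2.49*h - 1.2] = 69.4*h^3 + 7.08*h^2 + 14.88*h + 2.3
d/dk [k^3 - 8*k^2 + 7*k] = 3*k^2 - 16*k + 7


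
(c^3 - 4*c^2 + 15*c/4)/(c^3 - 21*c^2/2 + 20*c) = (c - 3/2)/(c - 8)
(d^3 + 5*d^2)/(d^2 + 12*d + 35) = d^2/(d + 7)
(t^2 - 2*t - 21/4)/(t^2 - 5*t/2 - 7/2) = (t + 3/2)/(t + 1)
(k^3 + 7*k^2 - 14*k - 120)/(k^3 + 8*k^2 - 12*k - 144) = (k + 5)/(k + 6)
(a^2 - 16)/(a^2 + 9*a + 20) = (a - 4)/(a + 5)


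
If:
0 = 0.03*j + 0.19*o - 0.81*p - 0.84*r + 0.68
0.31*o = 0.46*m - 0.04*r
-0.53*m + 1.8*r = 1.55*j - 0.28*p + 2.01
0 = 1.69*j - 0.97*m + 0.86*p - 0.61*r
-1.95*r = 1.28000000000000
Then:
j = -1.46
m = -1.18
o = -1.67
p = 1.08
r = -0.66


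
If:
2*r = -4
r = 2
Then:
No Solution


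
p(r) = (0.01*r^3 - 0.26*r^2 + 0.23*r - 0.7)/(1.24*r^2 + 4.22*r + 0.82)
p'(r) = (-2.48*r - 4.22)*(0.01*r^3 - 0.26*r^2 + 0.23*r - 0.7)/(1.24*r^2 + 4.22*r + 0.82)^2 + (0.03*r^2 - 0.52*r + 0.23)/(1.24*r^2 + 4.22*r + 0.82)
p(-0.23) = 9.02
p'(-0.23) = 383.16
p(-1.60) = 0.64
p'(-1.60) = -0.35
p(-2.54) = 1.65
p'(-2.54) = -2.72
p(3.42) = -0.09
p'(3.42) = -0.00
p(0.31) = -0.29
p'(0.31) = 0.68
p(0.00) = -0.85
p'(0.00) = 4.67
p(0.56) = -0.18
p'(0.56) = 0.27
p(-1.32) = 0.57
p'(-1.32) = -0.17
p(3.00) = -0.08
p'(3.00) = -0.00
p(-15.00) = -0.45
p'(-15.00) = 0.00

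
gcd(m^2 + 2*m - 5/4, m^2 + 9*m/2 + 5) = m + 5/2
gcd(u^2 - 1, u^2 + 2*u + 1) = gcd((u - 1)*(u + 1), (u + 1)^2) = u + 1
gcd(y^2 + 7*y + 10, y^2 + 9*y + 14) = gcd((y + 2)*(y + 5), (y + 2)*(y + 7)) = y + 2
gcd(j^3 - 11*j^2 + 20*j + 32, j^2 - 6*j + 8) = j - 4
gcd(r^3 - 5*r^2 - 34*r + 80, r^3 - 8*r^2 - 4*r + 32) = r^2 - 10*r + 16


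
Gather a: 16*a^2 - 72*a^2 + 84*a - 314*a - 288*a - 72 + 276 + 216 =-56*a^2 - 518*a + 420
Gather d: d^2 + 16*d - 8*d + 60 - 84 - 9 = d^2 + 8*d - 33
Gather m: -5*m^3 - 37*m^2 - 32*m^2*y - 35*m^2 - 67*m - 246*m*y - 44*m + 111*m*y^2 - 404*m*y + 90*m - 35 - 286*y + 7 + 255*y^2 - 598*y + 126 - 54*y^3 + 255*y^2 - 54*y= -5*m^3 + m^2*(-32*y - 72) + m*(111*y^2 - 650*y - 21) - 54*y^3 + 510*y^2 - 938*y + 98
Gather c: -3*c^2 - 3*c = -3*c^2 - 3*c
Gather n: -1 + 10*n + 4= 10*n + 3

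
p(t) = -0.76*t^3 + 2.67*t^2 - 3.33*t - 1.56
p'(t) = -2.28*t^2 + 5.34*t - 3.33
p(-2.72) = 42.55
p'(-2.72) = -34.72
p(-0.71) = 2.42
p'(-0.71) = -8.27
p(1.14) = -3.01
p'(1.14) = -0.21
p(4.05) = -21.74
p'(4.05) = -19.10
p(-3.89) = 96.53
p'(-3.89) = -58.60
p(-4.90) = 168.28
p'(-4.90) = -84.24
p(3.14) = -9.22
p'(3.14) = -9.04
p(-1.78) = 17.11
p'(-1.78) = -20.06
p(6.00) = -89.58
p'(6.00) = -53.37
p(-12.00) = 1736.16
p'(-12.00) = -395.73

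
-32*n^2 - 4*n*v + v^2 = (-8*n + v)*(4*n + v)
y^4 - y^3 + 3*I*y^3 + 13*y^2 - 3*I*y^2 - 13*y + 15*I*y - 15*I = (y - 1)*(y - 3*I)*(y + I)*(y + 5*I)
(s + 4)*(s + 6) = s^2 + 10*s + 24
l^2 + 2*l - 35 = (l - 5)*(l + 7)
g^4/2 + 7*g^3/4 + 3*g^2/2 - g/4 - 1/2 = (g/2 + 1/2)*(g - 1/2)*(g + 1)*(g + 2)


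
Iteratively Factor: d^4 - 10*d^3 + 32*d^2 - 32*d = (d - 4)*(d^3 - 6*d^2 + 8*d) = (d - 4)*(d - 2)*(d^2 - 4*d) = d*(d - 4)*(d - 2)*(d - 4)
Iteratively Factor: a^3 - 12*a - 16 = (a + 2)*(a^2 - 2*a - 8) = (a - 4)*(a + 2)*(a + 2)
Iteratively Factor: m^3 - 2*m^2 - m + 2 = (m - 1)*(m^2 - m - 2) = (m - 2)*(m - 1)*(m + 1)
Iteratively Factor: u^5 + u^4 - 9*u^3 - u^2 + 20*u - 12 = (u - 1)*(u^4 + 2*u^3 - 7*u^2 - 8*u + 12) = (u - 2)*(u - 1)*(u^3 + 4*u^2 + u - 6) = (u - 2)*(u - 1)*(u + 3)*(u^2 + u - 2) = (u - 2)*(u - 1)^2*(u + 3)*(u + 2)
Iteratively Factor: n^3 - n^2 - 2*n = (n + 1)*(n^2 - 2*n) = (n - 2)*(n + 1)*(n)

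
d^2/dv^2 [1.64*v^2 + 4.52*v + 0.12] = 3.28000000000000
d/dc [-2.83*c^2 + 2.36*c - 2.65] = 2.36 - 5.66*c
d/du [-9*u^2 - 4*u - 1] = -18*u - 4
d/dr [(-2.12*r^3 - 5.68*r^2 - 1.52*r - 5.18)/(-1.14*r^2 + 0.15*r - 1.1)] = (2.4168*r^4 - 0.636000000000001*r^3 + 4.4112*r^2 + 0.685600000000003*r + 2.449)/(1.2996*r^4 - 0.342*r^3 + 2.5305*r^2 - 0.33*r + 1.21)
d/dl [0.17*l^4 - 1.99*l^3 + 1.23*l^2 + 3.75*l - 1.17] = 0.68*l^3 - 5.97*l^2 + 2.46*l + 3.75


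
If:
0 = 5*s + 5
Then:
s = -1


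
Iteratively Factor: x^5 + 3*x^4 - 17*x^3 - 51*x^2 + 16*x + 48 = (x + 1)*(x^4 + 2*x^3 - 19*x^2 - 32*x + 48) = (x + 1)*(x + 4)*(x^3 - 2*x^2 - 11*x + 12) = (x - 4)*(x + 1)*(x + 4)*(x^2 + 2*x - 3) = (x - 4)*(x - 1)*(x + 1)*(x + 4)*(x + 3)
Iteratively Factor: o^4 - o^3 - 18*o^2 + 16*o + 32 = (o - 2)*(o^3 + o^2 - 16*o - 16) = (o - 4)*(o - 2)*(o^2 + 5*o + 4) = (o - 4)*(o - 2)*(o + 1)*(o + 4)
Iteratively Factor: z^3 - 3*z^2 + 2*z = (z - 1)*(z^2 - 2*z) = z*(z - 1)*(z - 2)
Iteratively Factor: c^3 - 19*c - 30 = (c - 5)*(c^2 + 5*c + 6) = (c - 5)*(c + 3)*(c + 2)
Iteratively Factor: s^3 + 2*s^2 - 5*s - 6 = (s + 1)*(s^2 + s - 6) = (s + 1)*(s + 3)*(s - 2)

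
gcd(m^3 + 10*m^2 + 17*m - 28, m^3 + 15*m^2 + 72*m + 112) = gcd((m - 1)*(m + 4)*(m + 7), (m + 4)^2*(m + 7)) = m^2 + 11*m + 28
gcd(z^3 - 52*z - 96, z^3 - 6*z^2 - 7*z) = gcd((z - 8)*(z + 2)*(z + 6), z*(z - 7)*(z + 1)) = 1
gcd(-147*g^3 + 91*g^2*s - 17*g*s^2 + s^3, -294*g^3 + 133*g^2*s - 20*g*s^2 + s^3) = 49*g^2 - 14*g*s + s^2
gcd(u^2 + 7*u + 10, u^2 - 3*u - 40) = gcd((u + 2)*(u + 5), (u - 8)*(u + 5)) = u + 5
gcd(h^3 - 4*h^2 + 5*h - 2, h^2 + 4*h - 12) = h - 2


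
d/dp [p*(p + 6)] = 2*p + 6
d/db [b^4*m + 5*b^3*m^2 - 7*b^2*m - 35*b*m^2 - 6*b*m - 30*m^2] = m*(4*b^3 + 15*b^2*m - 14*b - 35*m - 6)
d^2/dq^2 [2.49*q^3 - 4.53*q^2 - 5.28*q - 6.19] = 14.94*q - 9.06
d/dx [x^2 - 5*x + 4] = 2*x - 5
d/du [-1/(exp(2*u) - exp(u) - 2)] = (2*exp(u) - 1)*exp(u)/(-exp(2*u) + exp(u) + 2)^2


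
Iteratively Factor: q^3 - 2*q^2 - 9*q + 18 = (q + 3)*(q^2 - 5*q + 6) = (q - 3)*(q + 3)*(q - 2)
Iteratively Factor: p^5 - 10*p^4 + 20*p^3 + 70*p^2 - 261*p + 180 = (p - 1)*(p^4 - 9*p^3 + 11*p^2 + 81*p - 180) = (p - 1)*(p + 3)*(p^3 - 12*p^2 + 47*p - 60) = (p - 3)*(p - 1)*(p + 3)*(p^2 - 9*p + 20) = (p - 5)*(p - 3)*(p - 1)*(p + 3)*(p - 4)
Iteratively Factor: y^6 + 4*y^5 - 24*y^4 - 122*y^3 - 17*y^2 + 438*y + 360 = (y - 2)*(y^5 + 6*y^4 - 12*y^3 - 146*y^2 - 309*y - 180) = (y - 2)*(y + 4)*(y^4 + 2*y^3 - 20*y^2 - 66*y - 45) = (y - 5)*(y - 2)*(y + 4)*(y^3 + 7*y^2 + 15*y + 9) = (y - 5)*(y - 2)*(y + 3)*(y + 4)*(y^2 + 4*y + 3) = (y - 5)*(y - 2)*(y + 1)*(y + 3)*(y + 4)*(y + 3)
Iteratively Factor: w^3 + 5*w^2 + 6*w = (w + 3)*(w^2 + 2*w) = (w + 2)*(w + 3)*(w)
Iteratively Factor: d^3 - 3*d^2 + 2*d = (d)*(d^2 - 3*d + 2) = d*(d - 2)*(d - 1)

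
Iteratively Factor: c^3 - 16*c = (c + 4)*(c^2 - 4*c) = c*(c + 4)*(c - 4)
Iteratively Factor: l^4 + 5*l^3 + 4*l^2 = (l)*(l^3 + 5*l^2 + 4*l) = l^2*(l^2 + 5*l + 4) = l^2*(l + 4)*(l + 1)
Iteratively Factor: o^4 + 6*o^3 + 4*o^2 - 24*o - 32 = (o + 4)*(o^3 + 2*o^2 - 4*o - 8) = (o + 2)*(o + 4)*(o^2 - 4) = (o - 2)*(o + 2)*(o + 4)*(o + 2)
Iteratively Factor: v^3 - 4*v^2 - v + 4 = (v + 1)*(v^2 - 5*v + 4) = (v - 1)*(v + 1)*(v - 4)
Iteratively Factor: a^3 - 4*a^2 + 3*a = (a - 3)*(a^2 - a) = a*(a - 3)*(a - 1)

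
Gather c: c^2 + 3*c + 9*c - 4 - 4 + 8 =c^2 + 12*c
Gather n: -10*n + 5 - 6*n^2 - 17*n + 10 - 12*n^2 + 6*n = -18*n^2 - 21*n + 15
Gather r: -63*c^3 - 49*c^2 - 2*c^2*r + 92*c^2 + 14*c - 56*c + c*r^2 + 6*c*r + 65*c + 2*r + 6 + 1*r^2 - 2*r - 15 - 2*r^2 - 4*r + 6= -63*c^3 + 43*c^2 + 23*c + r^2*(c - 1) + r*(-2*c^2 + 6*c - 4) - 3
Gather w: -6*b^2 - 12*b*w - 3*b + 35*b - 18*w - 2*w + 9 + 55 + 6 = -6*b^2 + 32*b + w*(-12*b - 20) + 70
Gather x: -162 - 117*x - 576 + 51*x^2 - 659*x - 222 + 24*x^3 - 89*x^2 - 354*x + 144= 24*x^3 - 38*x^2 - 1130*x - 816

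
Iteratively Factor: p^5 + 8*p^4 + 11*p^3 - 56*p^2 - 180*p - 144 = (p - 3)*(p^4 + 11*p^3 + 44*p^2 + 76*p + 48) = (p - 3)*(p + 4)*(p^3 + 7*p^2 + 16*p + 12) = (p - 3)*(p + 2)*(p + 4)*(p^2 + 5*p + 6) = (p - 3)*(p + 2)^2*(p + 4)*(p + 3)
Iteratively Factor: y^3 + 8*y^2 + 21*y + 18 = (y + 2)*(y^2 + 6*y + 9) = (y + 2)*(y + 3)*(y + 3)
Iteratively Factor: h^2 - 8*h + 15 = (h - 5)*(h - 3)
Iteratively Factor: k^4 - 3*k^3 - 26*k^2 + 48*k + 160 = (k - 4)*(k^3 + k^2 - 22*k - 40) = (k - 4)*(k + 4)*(k^2 - 3*k - 10) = (k - 5)*(k - 4)*(k + 4)*(k + 2)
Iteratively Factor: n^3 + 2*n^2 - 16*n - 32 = (n - 4)*(n^2 + 6*n + 8) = (n - 4)*(n + 2)*(n + 4)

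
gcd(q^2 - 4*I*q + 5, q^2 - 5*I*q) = q - 5*I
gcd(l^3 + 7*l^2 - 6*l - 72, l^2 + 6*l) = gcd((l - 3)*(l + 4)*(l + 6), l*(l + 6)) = l + 6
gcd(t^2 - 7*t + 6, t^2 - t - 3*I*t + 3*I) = t - 1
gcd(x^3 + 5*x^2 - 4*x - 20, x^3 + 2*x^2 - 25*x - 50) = x^2 + 7*x + 10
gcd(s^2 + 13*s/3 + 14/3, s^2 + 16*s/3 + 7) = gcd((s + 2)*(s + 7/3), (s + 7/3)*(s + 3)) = s + 7/3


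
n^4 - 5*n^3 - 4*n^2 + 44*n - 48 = (n - 4)*(n - 2)^2*(n + 3)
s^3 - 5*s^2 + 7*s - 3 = (s - 3)*(s - 1)^2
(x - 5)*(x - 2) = x^2 - 7*x + 10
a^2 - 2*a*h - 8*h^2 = (a - 4*h)*(a + 2*h)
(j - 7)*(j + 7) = j^2 - 49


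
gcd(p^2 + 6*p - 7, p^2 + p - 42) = p + 7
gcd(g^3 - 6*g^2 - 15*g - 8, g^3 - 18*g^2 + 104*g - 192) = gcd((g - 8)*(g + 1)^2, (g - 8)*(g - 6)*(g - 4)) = g - 8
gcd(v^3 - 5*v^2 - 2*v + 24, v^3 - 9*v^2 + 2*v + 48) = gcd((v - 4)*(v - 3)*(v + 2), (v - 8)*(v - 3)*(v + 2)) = v^2 - v - 6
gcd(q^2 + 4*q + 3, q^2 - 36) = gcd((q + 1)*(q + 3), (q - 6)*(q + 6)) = 1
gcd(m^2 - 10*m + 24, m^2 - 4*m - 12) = m - 6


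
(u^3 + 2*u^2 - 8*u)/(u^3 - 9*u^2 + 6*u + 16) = u*(u + 4)/(u^2 - 7*u - 8)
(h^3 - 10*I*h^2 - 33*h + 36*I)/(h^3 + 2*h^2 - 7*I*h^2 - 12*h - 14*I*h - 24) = (h - 3*I)/(h + 2)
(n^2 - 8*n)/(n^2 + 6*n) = (n - 8)/(n + 6)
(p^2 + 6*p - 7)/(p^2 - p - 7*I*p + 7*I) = (p + 7)/(p - 7*I)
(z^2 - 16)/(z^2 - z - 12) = (z + 4)/(z + 3)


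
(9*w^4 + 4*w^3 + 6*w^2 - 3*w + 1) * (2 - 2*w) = -18*w^5 + 10*w^4 - 4*w^3 + 18*w^2 - 8*w + 2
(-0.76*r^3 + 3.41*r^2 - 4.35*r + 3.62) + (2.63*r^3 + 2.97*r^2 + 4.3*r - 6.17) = 1.87*r^3 + 6.38*r^2 - 0.0499999999999998*r - 2.55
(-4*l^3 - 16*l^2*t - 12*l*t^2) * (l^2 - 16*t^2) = -4*l^5 - 16*l^4*t + 52*l^3*t^2 + 256*l^2*t^3 + 192*l*t^4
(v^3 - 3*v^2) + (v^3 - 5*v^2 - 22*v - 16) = 2*v^3 - 8*v^2 - 22*v - 16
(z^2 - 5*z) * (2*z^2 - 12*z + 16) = 2*z^4 - 22*z^3 + 76*z^2 - 80*z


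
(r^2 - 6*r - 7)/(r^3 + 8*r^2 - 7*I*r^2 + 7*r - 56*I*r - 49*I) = (r - 7)/(r^2 + 7*r*(1 - I) - 49*I)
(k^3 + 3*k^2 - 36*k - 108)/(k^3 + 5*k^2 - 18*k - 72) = (k - 6)/(k - 4)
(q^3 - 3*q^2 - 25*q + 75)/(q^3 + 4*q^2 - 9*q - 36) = (q^2 - 25)/(q^2 + 7*q + 12)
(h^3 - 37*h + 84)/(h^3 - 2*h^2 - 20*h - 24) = (-h^3 + 37*h - 84)/(-h^3 + 2*h^2 + 20*h + 24)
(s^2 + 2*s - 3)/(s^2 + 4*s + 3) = (s - 1)/(s + 1)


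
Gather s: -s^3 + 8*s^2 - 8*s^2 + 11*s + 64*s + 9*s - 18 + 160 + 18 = -s^3 + 84*s + 160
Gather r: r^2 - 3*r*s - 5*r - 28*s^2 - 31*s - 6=r^2 + r*(-3*s - 5) - 28*s^2 - 31*s - 6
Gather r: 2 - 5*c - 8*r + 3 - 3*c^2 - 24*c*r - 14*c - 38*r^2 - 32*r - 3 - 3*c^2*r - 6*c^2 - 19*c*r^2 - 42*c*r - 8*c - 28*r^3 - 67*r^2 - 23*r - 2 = -9*c^2 - 27*c - 28*r^3 + r^2*(-19*c - 105) + r*(-3*c^2 - 66*c - 63)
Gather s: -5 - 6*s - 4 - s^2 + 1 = -s^2 - 6*s - 8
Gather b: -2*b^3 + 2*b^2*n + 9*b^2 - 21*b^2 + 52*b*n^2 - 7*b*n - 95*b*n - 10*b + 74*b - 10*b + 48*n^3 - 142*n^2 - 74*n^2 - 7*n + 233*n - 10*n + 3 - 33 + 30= -2*b^3 + b^2*(2*n - 12) + b*(52*n^2 - 102*n + 54) + 48*n^3 - 216*n^2 + 216*n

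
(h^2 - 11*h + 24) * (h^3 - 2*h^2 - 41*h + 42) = h^5 - 13*h^4 + 5*h^3 + 445*h^2 - 1446*h + 1008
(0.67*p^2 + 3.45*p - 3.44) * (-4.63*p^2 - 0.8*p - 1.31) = -3.1021*p^4 - 16.5095*p^3 + 12.2895*p^2 - 1.7675*p + 4.5064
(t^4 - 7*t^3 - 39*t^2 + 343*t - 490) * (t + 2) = t^5 - 5*t^4 - 53*t^3 + 265*t^2 + 196*t - 980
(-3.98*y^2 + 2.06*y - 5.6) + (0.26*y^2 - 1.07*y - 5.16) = -3.72*y^2 + 0.99*y - 10.76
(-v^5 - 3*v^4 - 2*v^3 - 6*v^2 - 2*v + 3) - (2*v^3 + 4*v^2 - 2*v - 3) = -v^5 - 3*v^4 - 4*v^3 - 10*v^2 + 6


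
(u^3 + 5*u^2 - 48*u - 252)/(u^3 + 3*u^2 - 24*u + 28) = (u^3 + 5*u^2 - 48*u - 252)/(u^3 + 3*u^2 - 24*u + 28)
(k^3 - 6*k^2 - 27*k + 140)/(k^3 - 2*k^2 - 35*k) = (k - 4)/k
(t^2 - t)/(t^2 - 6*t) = (t - 1)/(t - 6)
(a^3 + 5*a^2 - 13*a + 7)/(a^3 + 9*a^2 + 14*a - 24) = (a^2 + 6*a - 7)/(a^2 + 10*a + 24)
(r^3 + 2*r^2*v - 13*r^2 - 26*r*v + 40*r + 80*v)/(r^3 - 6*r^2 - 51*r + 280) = (r + 2*v)/(r + 7)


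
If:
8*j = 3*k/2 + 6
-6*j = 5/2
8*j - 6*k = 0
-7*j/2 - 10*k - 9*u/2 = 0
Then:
No Solution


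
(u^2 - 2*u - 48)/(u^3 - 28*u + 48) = (u - 8)/(u^2 - 6*u + 8)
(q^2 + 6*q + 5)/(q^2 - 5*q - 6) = (q + 5)/(q - 6)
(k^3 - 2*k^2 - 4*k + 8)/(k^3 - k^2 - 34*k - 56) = (k^2 - 4*k + 4)/(k^2 - 3*k - 28)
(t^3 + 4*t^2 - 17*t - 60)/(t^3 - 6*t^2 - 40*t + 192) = (t^2 + 8*t + 15)/(t^2 - 2*t - 48)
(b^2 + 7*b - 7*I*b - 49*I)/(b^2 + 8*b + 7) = (b - 7*I)/(b + 1)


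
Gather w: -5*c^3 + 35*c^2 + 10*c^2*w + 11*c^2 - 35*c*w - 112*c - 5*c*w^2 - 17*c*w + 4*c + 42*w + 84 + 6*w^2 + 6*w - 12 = -5*c^3 + 46*c^2 - 108*c + w^2*(6 - 5*c) + w*(10*c^2 - 52*c + 48) + 72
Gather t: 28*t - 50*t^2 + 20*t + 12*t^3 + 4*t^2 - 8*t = 12*t^3 - 46*t^2 + 40*t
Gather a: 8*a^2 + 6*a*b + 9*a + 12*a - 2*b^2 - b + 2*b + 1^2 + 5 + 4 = 8*a^2 + a*(6*b + 21) - 2*b^2 + b + 10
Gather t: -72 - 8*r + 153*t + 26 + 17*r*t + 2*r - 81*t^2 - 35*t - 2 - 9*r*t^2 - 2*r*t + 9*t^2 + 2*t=-6*r + t^2*(-9*r - 72) + t*(15*r + 120) - 48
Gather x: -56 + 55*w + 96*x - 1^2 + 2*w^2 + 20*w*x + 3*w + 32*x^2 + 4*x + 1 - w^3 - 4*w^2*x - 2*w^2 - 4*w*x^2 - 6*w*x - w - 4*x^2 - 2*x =-w^3 + 57*w + x^2*(28 - 4*w) + x*(-4*w^2 + 14*w + 98) - 56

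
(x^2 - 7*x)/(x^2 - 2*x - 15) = x*(7 - x)/(-x^2 + 2*x + 15)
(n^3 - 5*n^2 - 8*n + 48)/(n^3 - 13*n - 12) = (n - 4)/(n + 1)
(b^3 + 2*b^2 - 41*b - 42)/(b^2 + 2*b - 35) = (b^2 - 5*b - 6)/(b - 5)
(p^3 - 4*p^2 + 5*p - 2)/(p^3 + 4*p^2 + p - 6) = (p^2 - 3*p + 2)/(p^2 + 5*p + 6)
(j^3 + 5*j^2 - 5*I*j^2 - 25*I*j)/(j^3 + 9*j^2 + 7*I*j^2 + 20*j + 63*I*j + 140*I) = j*(j - 5*I)/(j^2 + j*(4 + 7*I) + 28*I)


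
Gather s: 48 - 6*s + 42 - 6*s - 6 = 84 - 12*s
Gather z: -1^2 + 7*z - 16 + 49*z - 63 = 56*z - 80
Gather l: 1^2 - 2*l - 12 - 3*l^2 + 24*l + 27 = -3*l^2 + 22*l + 16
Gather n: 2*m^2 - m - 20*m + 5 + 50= 2*m^2 - 21*m + 55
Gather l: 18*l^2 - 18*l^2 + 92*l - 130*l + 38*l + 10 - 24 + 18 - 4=0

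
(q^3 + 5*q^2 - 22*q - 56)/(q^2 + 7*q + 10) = (q^2 + 3*q - 28)/(q + 5)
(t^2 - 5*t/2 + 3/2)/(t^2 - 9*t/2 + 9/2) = (t - 1)/(t - 3)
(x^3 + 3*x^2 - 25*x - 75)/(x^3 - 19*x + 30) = (x^2 - 2*x - 15)/(x^2 - 5*x + 6)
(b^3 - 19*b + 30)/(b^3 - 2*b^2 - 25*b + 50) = (b - 3)/(b - 5)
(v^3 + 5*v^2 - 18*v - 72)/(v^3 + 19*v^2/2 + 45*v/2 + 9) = 2*(v - 4)/(2*v + 1)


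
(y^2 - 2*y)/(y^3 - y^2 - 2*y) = 1/(y + 1)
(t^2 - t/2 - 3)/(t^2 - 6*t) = (t^2 - t/2 - 3)/(t*(t - 6))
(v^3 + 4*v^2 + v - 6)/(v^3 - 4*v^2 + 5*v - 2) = (v^2 + 5*v + 6)/(v^2 - 3*v + 2)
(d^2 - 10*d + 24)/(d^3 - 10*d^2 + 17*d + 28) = (d - 6)/(d^2 - 6*d - 7)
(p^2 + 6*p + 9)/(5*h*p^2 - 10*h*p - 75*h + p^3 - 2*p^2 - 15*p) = (p + 3)/(5*h*p - 25*h + p^2 - 5*p)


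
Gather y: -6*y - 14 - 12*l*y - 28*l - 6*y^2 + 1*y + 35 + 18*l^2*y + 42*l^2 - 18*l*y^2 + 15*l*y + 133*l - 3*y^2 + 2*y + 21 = 42*l^2 + 105*l + y^2*(-18*l - 9) + y*(18*l^2 + 3*l - 3) + 42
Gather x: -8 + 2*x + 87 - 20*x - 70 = 9 - 18*x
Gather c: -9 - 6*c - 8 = -6*c - 17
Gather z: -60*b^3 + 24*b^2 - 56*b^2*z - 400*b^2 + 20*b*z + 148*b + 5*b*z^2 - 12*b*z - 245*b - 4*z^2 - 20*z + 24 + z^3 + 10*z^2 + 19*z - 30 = -60*b^3 - 376*b^2 - 97*b + z^3 + z^2*(5*b + 6) + z*(-56*b^2 + 8*b - 1) - 6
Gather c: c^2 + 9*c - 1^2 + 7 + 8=c^2 + 9*c + 14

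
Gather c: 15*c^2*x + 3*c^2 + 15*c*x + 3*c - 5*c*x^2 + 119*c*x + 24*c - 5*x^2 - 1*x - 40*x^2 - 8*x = c^2*(15*x + 3) + c*(-5*x^2 + 134*x + 27) - 45*x^2 - 9*x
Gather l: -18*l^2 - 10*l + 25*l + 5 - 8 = -18*l^2 + 15*l - 3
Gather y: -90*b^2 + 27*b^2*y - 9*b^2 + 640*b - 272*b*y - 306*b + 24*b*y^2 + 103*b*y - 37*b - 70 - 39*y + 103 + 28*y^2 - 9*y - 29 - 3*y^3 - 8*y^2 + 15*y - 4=-99*b^2 + 297*b - 3*y^3 + y^2*(24*b + 20) + y*(27*b^2 - 169*b - 33)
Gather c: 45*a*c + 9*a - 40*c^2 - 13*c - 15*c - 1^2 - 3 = 9*a - 40*c^2 + c*(45*a - 28) - 4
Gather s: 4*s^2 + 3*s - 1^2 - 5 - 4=4*s^2 + 3*s - 10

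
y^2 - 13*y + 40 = (y - 8)*(y - 5)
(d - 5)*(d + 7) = d^2 + 2*d - 35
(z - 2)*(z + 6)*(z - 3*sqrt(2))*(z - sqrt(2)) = z^4 - 4*sqrt(2)*z^3 + 4*z^3 - 16*sqrt(2)*z^2 - 6*z^2 + 24*z + 48*sqrt(2)*z - 72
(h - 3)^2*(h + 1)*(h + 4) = h^4 - h^3 - 17*h^2 + 21*h + 36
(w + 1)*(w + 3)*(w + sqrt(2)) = w^3 + sqrt(2)*w^2 + 4*w^2 + 3*w + 4*sqrt(2)*w + 3*sqrt(2)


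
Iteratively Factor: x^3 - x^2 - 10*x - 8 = (x + 2)*(x^2 - 3*x - 4) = (x + 1)*(x + 2)*(x - 4)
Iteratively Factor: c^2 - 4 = (c + 2)*(c - 2)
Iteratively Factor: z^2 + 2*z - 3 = (z + 3)*(z - 1)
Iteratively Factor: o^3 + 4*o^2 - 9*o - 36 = (o + 4)*(o^2 - 9) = (o - 3)*(o + 4)*(o + 3)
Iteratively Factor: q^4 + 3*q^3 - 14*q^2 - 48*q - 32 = (q + 1)*(q^3 + 2*q^2 - 16*q - 32) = (q + 1)*(q + 2)*(q^2 - 16) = (q - 4)*(q + 1)*(q + 2)*(q + 4)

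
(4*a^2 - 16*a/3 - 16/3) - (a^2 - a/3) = 3*a^2 - 5*a - 16/3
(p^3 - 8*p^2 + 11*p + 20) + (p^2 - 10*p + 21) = p^3 - 7*p^2 + p + 41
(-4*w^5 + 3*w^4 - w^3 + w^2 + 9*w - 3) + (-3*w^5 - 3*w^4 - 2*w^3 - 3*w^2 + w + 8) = -7*w^5 - 3*w^3 - 2*w^2 + 10*w + 5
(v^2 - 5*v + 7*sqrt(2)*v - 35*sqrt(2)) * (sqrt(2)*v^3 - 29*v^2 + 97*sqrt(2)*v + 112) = sqrt(2)*v^5 - 15*v^4 - 5*sqrt(2)*v^4 - 106*sqrt(2)*v^3 + 75*v^3 + 530*sqrt(2)*v^2 + 1470*v^2 - 7350*v + 784*sqrt(2)*v - 3920*sqrt(2)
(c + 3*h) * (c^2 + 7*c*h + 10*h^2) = c^3 + 10*c^2*h + 31*c*h^2 + 30*h^3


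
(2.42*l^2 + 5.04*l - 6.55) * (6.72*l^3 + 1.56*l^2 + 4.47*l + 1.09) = 16.2624*l^5 + 37.644*l^4 - 25.3362*l^3 + 14.9486*l^2 - 23.7849*l - 7.1395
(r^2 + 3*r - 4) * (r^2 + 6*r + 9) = r^4 + 9*r^3 + 23*r^2 + 3*r - 36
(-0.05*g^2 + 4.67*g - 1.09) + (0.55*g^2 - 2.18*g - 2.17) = 0.5*g^2 + 2.49*g - 3.26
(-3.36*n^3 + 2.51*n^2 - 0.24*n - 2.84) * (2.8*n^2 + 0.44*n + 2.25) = -9.408*n^5 + 5.5496*n^4 - 7.1276*n^3 - 2.4101*n^2 - 1.7896*n - 6.39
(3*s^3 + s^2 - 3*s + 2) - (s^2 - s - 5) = 3*s^3 - 2*s + 7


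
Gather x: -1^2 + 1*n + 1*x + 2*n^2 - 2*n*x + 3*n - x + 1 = 2*n^2 - 2*n*x + 4*n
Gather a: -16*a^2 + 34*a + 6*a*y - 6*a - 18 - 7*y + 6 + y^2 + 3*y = -16*a^2 + a*(6*y + 28) + y^2 - 4*y - 12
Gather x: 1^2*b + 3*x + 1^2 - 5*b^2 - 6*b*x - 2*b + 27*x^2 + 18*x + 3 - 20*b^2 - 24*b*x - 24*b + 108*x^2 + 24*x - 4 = -25*b^2 - 25*b + 135*x^2 + x*(45 - 30*b)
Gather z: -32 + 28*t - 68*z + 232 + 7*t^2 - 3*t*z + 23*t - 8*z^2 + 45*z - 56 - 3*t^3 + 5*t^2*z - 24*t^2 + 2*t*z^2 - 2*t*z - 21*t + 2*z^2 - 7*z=-3*t^3 - 17*t^2 + 30*t + z^2*(2*t - 6) + z*(5*t^2 - 5*t - 30) + 144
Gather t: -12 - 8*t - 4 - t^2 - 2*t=-t^2 - 10*t - 16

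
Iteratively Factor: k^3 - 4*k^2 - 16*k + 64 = (k - 4)*(k^2 - 16) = (k - 4)*(k + 4)*(k - 4)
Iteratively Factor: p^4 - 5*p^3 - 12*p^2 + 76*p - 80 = (p - 2)*(p^3 - 3*p^2 - 18*p + 40) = (p - 2)^2*(p^2 - p - 20) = (p - 2)^2*(p + 4)*(p - 5)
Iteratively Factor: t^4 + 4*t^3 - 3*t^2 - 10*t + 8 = (t - 1)*(t^3 + 5*t^2 + 2*t - 8) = (t - 1)^2*(t^2 + 6*t + 8) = (t - 1)^2*(t + 2)*(t + 4)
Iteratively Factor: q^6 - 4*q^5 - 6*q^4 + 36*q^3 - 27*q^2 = (q - 3)*(q^5 - q^4 - 9*q^3 + 9*q^2) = q*(q - 3)*(q^4 - q^3 - 9*q^2 + 9*q) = q^2*(q - 3)*(q^3 - q^2 - 9*q + 9) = q^2*(q - 3)*(q - 1)*(q^2 - 9) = q^2*(q - 3)*(q - 1)*(q + 3)*(q - 3)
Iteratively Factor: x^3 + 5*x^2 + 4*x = (x)*(x^2 + 5*x + 4) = x*(x + 4)*(x + 1)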